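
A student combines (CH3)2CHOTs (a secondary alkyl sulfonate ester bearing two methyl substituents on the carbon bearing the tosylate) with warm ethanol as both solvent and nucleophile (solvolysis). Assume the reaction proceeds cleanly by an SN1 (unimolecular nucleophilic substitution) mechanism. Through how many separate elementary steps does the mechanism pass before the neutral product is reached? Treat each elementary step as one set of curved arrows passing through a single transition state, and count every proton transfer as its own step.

3

Step 1: Ionisation: the C–O σ-bond cleaves heterolytically; both bonding electrons depart with TsO⁻, leaving a secondary carbocation at the α-carbon.
(No 1,2-shift: no single shift to an adjacent carbon would give a more stable cation.)
Step 2: Nucleophilic capture: the oxygen of CH3CH2OH bonds to the cationic carbon, producing an oxonium-ion intermediate.
Step 3: A second solvent molecule removes the proton on oxygen, giving the neutral ether product.
Total: 3 elementary steps.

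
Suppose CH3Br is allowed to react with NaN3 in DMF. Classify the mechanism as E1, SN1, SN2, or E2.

Conditions: a methyl substrate with a strong nucleophile in the polar aprotic solvent DMF.
These conditions are the textbook signature of the SN2 pathway.
An unhindered substrate with a strong nucleophile in a polar aprotic solvent favours one-step backside displacement.

SN2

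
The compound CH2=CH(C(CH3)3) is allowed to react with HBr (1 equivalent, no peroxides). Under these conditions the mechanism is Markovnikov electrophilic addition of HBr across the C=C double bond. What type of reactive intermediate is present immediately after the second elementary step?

tertiary carbocation

Step 1: The π electrons of the C=C bond attack a proton of HBr; Markovnikov addition places the new C–H on the less-substituted alkene carbon, so the positive charge ends up on the more-substituted carbon — a secondary carbocation. The H–Br bond breaks heterolytically, releasing Br⁻.
Step 2: A methyl group with its bonding pair migrates from the adjacent tert-butyl carbon to the cationic centre — a 1,2-methyl shift — upgrading the secondary cation to a tertiary one.
After step 2 the species present is a tertiary carbocation.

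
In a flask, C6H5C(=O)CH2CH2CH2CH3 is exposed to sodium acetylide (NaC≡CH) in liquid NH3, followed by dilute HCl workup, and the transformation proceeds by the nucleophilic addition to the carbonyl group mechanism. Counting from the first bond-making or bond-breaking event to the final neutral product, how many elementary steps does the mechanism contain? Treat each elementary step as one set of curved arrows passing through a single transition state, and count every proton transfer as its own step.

2

Step 1: A lone pair / filled orbital on HC≡C⁻ attacks the electrophilic carbonyl carbon; the π(C=O) electrons shift onto oxygen, producing a tetrahedral alkoxide intermediate.
Step 2: Protonation of the alkoxide by dilute HCl workup furnishes a propargyl alcohol.
Total: 2 elementary steps.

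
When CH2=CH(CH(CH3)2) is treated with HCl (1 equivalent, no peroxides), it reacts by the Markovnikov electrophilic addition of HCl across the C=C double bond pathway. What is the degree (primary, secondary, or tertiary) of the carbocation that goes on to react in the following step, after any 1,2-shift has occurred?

Step 1: The π electrons of the C=C bond attack a proton of HCl; Markovnikov addition places the new C–H on the less-substituted alkene carbon, so the positive charge ends up on the more-substituted carbon — a secondary carbocation. The H–Cl bond breaks heterolytically, releasing Cl⁻.
Step 2: A 1,2-hydride shift from the adjacent isopropyl carbon moves the positive charge from the secondary centre to an adjacent carbon, generating a more stable tertiary carbocation.
The cation rearranges from secondary to tertiary via a 1,2-hydride shift from the adjacent isopropyl carbon; the tertiary cation is what reacts next.

tertiary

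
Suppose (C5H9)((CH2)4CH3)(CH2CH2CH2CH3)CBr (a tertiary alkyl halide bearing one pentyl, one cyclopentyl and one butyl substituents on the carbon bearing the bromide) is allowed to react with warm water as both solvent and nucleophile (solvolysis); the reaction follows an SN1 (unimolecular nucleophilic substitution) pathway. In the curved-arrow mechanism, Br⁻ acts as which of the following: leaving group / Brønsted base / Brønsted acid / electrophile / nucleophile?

leaving group

Step 1: Unassisted departure of Br⁻ (taking the C–Br bonding pair) generates a tertiary carbocation.
Br⁻ departs with both electrons of the breaking σ-bond — that is the definition of a leaving group.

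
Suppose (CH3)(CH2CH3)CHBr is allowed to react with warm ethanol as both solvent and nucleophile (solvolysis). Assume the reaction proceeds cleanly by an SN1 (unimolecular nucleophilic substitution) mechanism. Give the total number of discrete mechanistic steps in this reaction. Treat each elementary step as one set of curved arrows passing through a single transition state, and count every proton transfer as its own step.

Step 1: The C–Br bond breaks with both electrons going to the bromide; Br⁻ leaves and a secondary carbocation remains.
(No 1,2-shift: no single shift to an adjacent carbon would give a more stable cation.)
Step 2: CH3CH2OH donates an oxygen lone pair into the empty p orbital of the cation, giving a protonated ether (an oxonium ion).
Step 3: A second solvent molecule removes the proton on oxygen, giving the neutral ether product.
Total: 3 elementary steps.

3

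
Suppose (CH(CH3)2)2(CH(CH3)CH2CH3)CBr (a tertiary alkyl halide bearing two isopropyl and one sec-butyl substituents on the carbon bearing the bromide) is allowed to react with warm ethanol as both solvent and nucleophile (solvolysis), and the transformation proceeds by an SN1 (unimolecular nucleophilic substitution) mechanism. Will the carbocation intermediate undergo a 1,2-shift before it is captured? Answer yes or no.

The first-formed carbocation is tertiary.
No single 1,2-shift to an adjacent carbon would produce a more-substituted cation than the one already present, so no rearrangement occurs.

no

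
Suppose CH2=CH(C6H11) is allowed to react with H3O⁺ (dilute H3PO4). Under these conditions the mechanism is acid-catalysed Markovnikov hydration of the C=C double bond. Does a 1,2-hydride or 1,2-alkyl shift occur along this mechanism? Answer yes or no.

yes

The first-formed carbocation is secondary.
The adjacent cyclohexyl carbon already bears 2 other carbon substituents and has a hydrogen to migrate; after a 1,2-hydride shift from that carbon the positive charge sits on a tertiary centre.
Tertiary is more stable than secondary, so the shift occurs.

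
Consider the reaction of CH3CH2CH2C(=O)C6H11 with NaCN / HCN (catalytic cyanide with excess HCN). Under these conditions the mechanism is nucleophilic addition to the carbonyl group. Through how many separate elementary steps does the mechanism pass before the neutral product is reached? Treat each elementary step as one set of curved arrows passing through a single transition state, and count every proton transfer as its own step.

Step 1: Nucleophilic addition: CN⁻ adds to the carbonyl carbon, pushing the π(C=O) electron pair onto oxygen and giving a tetrahedral alkoxide.
Step 2: Proton transfer from HCN to the alkoxide furnishes a cyanohydrin (and releases another CN⁻ to continue the reaction).
Total: 2 elementary steps.

2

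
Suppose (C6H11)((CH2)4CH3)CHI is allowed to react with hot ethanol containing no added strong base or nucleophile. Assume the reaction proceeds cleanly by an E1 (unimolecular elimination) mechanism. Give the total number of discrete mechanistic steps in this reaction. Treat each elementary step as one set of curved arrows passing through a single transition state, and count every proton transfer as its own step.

Step 1: Ionisation: the C–I σ-bond cleaves heterolytically; both bonding electrons depart with I⁻, leaving a secondary carbocation at the α-carbon.
Step 2: A 1,2-hydride shift from the adjacent cyclohexyl carbon moves the positive charge from the secondary centre to an adjacent carbon, generating a more stable tertiary carbocation.
Step 3: An ethanol molecule (solvent) deprotonates a β-carbon; as the C–H bond breaks, those electrons form the new alkene π bond.
Total: 3 elementary steps.

3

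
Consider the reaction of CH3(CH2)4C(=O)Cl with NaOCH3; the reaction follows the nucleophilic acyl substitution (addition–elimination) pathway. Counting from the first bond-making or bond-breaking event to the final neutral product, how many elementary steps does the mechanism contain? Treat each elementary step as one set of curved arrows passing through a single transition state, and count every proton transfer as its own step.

Step 1: Nucleophilic addition of CH3O⁻ to the acyl carbon breaks the π(C=O) bond and yields a tetrahedral, anionic intermediate.
Step 2: Elimination step: re-formation of the carbonyl π bond drives out Cl⁻, giving the new acyl compound.
Total: 2 elementary steps.

2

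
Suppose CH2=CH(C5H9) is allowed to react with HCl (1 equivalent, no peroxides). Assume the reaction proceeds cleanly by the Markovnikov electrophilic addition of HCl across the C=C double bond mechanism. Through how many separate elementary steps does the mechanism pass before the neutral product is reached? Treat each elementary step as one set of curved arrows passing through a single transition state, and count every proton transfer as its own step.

3

Step 1: The π electrons of the C=C bond attack a proton of HCl; Markovnikov addition places the new C–H on the less-substituted alkene carbon, so the positive charge ends up on the more-substituted carbon — a secondary carbocation. The H–Cl bond breaks heterolytically, releasing Cl⁻.
Step 2: Carbocation rearrangement: a 1,2-hydride shift from the adjacent cyclopentyl carbon converts the initially-formed secondary cation into the more stable tertiary cation.
Step 3: The Cl⁻ anion donates a lone pair to the carbocation, forming the new C–Cl σ-bond and giving the neutral alkyl halide.
Total: 3 elementary steps.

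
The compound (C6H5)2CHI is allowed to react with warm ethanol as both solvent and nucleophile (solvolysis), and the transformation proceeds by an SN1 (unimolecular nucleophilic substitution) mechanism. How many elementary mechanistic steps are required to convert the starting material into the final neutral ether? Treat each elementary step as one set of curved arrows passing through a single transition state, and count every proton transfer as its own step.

3

Step 1: The C–I bond breaks with both electrons going to the iodide; I⁻ leaves and a secondary carbocation remains.
(No 1,2-shift: no single shift to an adjacent carbon would give a more stable cation.)
Step 2: Nucleophilic capture: the oxygen of CH3CH2OH bonds to the cationic carbon, producing an oxonium-ion intermediate.
Step 3: Deprotonation of the oxonium oxygen by solvent ethanol yields the neutral ether.
Total: 3 elementary steps.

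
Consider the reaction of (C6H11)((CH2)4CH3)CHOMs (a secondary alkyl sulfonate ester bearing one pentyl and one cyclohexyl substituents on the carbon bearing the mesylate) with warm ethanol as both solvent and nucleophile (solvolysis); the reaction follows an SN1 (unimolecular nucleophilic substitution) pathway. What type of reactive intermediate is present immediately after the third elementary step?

Step 1: Rate-determining heterolysis of the C–O bond gives MsO⁻ and a secondary carbocation.
Step 2: A 1,2-hydride shift from the adjacent cyclohexyl carbon moves the positive charge from the secondary centre to an adjacent carbon, generating a more stable tertiary carbocation.
Step 3: A lone pair on the oxygen of CH3CH2OH attacks the carbocation, forming a new C–O σ-bond and an oxonium ion.
After step 3 the species present is an oxonium ion.

oxonium ion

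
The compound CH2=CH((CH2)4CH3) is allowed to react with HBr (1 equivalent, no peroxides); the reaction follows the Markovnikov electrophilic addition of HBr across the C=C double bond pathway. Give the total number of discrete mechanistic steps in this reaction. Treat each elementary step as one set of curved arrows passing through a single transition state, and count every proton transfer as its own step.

2

Step 1: The π electrons of the C=C bond attack a proton of HBr; Markovnikov addition places the new C–H on the less-substituted alkene carbon, so the positive charge ends up on the more-substituted carbon — a secondary carbocation. The H–Br bond breaks heterolytically, releasing Br⁻.
(No 1,2-shift: no single shift to an adjacent carbon would give a more stable cation.)
Step 2: Br⁻ captures the cation: a lone pair on Br⁻ fills the empty p orbital, producing the alkyl halide product.
Total: 2 elementary steps.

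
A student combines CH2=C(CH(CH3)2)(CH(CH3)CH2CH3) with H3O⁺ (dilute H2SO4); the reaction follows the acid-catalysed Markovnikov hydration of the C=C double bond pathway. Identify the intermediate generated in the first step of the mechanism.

tertiary carbocation

Step 1: The π electrons of the C=C bond attack a proton of H3O⁺; Markovnikov addition places the new C–H on the less-substituted alkene carbon, so the positive charge ends up on the more-substituted carbon — a tertiary carbocation. H2O is released.
After step 1 the species present is a tertiary carbocation.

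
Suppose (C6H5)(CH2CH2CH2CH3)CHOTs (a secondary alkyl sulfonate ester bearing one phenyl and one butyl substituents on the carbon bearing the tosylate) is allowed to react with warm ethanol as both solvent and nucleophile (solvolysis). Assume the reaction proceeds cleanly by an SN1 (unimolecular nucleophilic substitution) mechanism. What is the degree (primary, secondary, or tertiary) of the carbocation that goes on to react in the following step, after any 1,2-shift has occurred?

secondary

Step 1: Rate-determining heterolysis of the C–O bond gives TsO⁻ and a secondary carbocation.
No single 1,2-shift to an adjacent carbon would give a more-substituted cation, so no rearrangement occurs.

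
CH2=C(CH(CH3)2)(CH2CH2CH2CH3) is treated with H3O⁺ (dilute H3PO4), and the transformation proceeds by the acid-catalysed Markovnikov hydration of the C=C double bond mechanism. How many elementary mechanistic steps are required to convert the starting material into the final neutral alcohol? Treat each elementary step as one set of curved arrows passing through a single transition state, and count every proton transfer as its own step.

3

Step 1: Electrophilic addition begins with the π(C=C) electrons forming a bond to the proton of H3O⁺. Following Markovnikov's rule, the resulting cation is tertiary. H2O is released.
(No 1,2-shift: no single shift to an adjacent carbon would give a more stable cation.)
Step 2: A lone pair on the oxygen of H2O attacks the carbocation, forming a C–O bond and an oxonium ion (a protonated alcohol).
Step 3: Proton transfer from the O–H of the oxonium ion to H2O completes the catalytic cycle and yields the alcohol.
Total: 3 elementary steps.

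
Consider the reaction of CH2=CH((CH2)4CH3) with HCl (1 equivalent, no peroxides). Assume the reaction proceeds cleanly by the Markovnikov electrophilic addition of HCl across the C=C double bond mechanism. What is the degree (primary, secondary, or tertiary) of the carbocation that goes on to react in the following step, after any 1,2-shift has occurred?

Step 1: Electrophilic addition begins with the π(C=C) electrons forming a bond to the proton of HCl. Following Markovnikov's rule, the resulting cation is secondary. The H–Cl bond breaks heterolytically, releasing Cl⁻.
No single 1,2-shift to an adjacent carbon would give a more-substituted cation, so no rearrangement occurs.

secondary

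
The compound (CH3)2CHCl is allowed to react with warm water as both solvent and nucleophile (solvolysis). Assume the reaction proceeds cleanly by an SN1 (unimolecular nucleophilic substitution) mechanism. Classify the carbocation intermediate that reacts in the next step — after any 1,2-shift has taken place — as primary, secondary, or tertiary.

secondary

Step 1: Ionisation: the C–Cl σ-bond cleaves heterolytically; both bonding electrons depart with Cl⁻, leaving a secondary carbocation at the α-carbon.
No single 1,2-shift to an adjacent carbon would give a more-substituted cation, so no rearrangement occurs.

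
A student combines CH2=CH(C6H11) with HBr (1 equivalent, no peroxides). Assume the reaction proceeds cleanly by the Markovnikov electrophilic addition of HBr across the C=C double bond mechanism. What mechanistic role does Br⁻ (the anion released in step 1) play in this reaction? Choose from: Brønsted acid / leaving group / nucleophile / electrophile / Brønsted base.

nucleophile

Step 3: Br⁻ captures the cation: a lone pair on Br⁻ fills the empty p orbital, producing the alkyl halide product.
Br⁻ (the anion released in step 1) donates an electron pair to form a new σ-bond to carbon — it is the nucleophile.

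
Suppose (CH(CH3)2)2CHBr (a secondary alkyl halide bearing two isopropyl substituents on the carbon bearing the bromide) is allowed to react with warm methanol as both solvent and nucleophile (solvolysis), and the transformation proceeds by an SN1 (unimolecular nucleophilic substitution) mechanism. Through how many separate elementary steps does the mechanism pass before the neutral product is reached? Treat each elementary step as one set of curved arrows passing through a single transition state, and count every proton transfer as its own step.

4

Step 1: The C–Br bond breaks with both electrons going to the bromide; Br⁻ leaves and a secondary carbocation remains.
Step 2: A 1,2-hydride shift from the adjacent isopropyl carbon moves the positive charge from the secondary centre to an adjacent carbon, generating a more stable tertiary carbocation.
Step 3: CH3OH donates an oxygen lone pair into the empty p orbital of the cation, giving a protonated ether (an oxonium ion).
Step 4: Proton transfer from the O–H of the oxonium ion to a solvent molecule delivers the neutral ether.
Total: 4 elementary steps.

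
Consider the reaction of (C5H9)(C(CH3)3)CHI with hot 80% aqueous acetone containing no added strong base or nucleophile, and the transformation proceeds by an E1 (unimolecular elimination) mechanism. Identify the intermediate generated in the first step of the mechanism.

secondary carbocation

Step 1: Ionisation: the C–I σ-bond cleaves heterolytically; both bonding electrons depart with I⁻, leaving a secondary carbocation at the α-carbon.
After step 1 the species present is a secondary carbocation.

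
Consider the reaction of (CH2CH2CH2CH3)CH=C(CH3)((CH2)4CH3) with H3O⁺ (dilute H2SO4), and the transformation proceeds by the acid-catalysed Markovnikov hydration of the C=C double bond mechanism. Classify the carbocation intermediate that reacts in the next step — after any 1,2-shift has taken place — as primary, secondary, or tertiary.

Step 1: Protonation of the alkene by H3O⁺: the π bond acts as the nucleophile and picks up H⁺, giving the more stable (Markovnikov) tertiary carbocation. H2O is released.
No single 1,2-shift to an adjacent carbon would give a more-substituted cation, so no rearrangement occurs.

tertiary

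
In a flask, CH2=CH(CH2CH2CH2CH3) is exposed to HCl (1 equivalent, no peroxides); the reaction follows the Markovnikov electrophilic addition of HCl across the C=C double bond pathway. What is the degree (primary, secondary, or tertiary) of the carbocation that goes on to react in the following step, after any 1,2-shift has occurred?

Step 1: The π electrons of the C=C bond attack a proton of HCl; Markovnikov addition places the new C–H on the less-substituted alkene carbon, so the positive charge ends up on the more-substituted carbon — a secondary carbocation. The H–Cl bond breaks heterolytically, releasing Cl⁻.
No single 1,2-shift to an adjacent carbon would give a more-substituted cation, so no rearrangement occurs.

secondary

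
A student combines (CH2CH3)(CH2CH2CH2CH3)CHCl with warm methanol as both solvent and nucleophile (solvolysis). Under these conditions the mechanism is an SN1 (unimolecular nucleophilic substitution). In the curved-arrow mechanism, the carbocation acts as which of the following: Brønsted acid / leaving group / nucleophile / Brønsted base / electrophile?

electrophile

Step 2: Nucleophilic capture: the oxygen of CH3OH bonds to the cationic carbon, producing an oxonium-ion intermediate.
The carbocation accepts an electron pair into an empty or π* orbital — it is the electrophile.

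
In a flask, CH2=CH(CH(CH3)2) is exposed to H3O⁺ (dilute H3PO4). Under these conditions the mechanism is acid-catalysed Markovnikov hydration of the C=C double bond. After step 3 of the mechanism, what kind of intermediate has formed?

Step 1: Electrophilic addition begins with the π(C=C) electrons forming a bond to the proton of H3O⁺. Following Markovnikov's rule, the resulting cation is secondary. H2O is released.
Step 2: Carbocation rearrangement: a 1,2-hydride shift from the adjacent isopropyl carbon converts the initially-formed secondary cation into the more stable tertiary cation.
Step 3: Nucleophilic capture of the cation by H2O produces the protonated alcohol (an oxonium ion).
After step 3 the species present is an oxonium ion.

oxonium ion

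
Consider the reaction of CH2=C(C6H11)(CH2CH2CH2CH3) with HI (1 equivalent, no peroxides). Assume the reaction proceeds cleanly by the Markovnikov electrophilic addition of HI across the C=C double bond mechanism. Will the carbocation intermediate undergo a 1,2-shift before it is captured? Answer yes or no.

no

The first-formed carbocation is tertiary.
No single 1,2-shift to an adjacent carbon would produce a more-substituted cation than the one already present, so no rearrangement occurs.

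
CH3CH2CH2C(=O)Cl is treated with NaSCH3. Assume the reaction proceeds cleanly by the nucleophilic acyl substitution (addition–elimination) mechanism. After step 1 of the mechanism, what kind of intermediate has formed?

Step 1: Nucleophilic addition of CH3S⁻ to the acyl carbon breaks the π(C=O) bond and yields a tetrahedral, anionic intermediate.
After step 1 the species present is a tetrahedral intermediate.

tetrahedral intermediate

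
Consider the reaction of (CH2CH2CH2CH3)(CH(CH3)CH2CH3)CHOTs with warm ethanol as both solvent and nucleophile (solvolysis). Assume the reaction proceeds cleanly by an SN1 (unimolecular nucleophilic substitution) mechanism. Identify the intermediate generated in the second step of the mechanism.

Step 1: Unassisted departure of TsO⁻ (taking the C–O bonding pair) generates a secondary carbocation.
Step 2: Carbocation rearrangement: a 1,2-hydride shift from the adjacent sec-butyl carbon converts the initially-formed secondary cation into the more stable tertiary cation.
After step 2 the species present is a tertiary carbocation.

tertiary carbocation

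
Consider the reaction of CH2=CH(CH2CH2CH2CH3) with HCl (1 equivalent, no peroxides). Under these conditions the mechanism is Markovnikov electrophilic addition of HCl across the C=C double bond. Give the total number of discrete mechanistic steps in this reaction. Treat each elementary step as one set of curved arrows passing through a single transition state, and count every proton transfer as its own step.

Step 1: Protonation of the alkene by HCl: the π bond acts as the nucleophile and picks up H⁺, giving the more stable (Markovnikov) secondary carbocation. The H–Cl bond breaks heterolytically, releasing Cl⁻.
(No 1,2-shift: no single shift to an adjacent carbon would give a more stable cation.)
Step 2: Nucleophilic attack by Cl⁻ on the carbocation completes the addition, giving R–Cl.
Total: 2 elementary steps.

2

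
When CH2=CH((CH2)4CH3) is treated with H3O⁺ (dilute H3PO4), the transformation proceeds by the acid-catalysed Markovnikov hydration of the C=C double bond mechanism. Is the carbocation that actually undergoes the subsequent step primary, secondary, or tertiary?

secondary

Step 1: Protonation of the alkene by H3O⁺: the π bond acts as the nucleophile and picks up H⁺, giving the more stable (Markovnikov) secondary carbocation. H2O is released.
No single 1,2-shift to an adjacent carbon would give a more-substituted cation, so no rearrangement occurs.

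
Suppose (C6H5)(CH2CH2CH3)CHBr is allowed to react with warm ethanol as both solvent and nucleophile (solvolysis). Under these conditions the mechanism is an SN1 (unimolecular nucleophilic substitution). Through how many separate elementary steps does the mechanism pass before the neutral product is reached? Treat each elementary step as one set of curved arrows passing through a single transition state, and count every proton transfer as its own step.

3

Step 1: Unassisted departure of Br⁻ (taking the C–Br bonding pair) generates a secondary carbocation.
(No 1,2-shift: no single shift to an adjacent carbon would give a more stable cation.)
Step 2: CH3CH2OH donates an oxygen lone pair into the empty p orbital of the cation, giving a protonated ether (an oxonium ion).
Step 3: Deprotonation of the oxonium oxygen by solvent ethanol yields the neutral ether.
Total: 3 elementary steps.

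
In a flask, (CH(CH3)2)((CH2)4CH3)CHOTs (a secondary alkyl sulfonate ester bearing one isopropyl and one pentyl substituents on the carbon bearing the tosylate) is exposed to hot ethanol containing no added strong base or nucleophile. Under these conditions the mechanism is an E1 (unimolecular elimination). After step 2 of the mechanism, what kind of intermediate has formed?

tertiary carbocation

Step 1: The C–O bond breaks with both electrons going to the tosylate; TsO⁻ leaves and a secondary carbocation remains.
Step 2: A hydride (H with its bonding pair) migrates from the adjacent isopropyl carbon to the cationic centre — a 1,2-hydride shift — upgrading the secondary cation to a tertiary one.
After step 2 the species present is a tertiary carbocation.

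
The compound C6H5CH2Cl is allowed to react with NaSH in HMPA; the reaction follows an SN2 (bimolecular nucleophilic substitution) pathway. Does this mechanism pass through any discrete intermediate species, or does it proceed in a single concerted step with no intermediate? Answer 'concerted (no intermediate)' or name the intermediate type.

Backside attack by HS⁻ on the carbon bearing the chloride: the new C–S bond forms as the C–Cl bond breaks, with Walden inversion at carbon.
All bond changes occur in one transition state; no discrete intermediate is formed.

concerted (no intermediate)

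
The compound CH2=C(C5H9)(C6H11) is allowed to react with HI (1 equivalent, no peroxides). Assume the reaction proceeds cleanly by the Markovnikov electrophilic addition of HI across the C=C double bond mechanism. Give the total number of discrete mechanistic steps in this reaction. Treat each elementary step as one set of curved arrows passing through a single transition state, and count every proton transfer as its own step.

2

Step 1: The π electrons of the C=C bond attack a proton of HI; Markovnikov addition places the new C–H on the less-substituted alkene carbon, so the positive charge ends up on the more-substituted carbon — a tertiary carbocation. The H–I bond breaks heterolytically, releasing I⁻.
(No 1,2-shift: no single shift to an adjacent carbon would give a more stable cation.)
Step 2: The I⁻ anion donates a lone pair to the carbocation, forming the new C–I σ-bond and giving the neutral alkyl halide.
Total: 2 elementary steps.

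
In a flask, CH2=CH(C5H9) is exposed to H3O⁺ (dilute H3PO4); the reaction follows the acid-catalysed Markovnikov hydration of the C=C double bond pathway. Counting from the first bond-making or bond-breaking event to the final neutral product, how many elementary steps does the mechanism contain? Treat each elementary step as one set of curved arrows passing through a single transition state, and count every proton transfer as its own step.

4

Step 1: Electrophilic addition begins with the π(C=C) electrons forming a bond to the proton of H3O⁺. Following Markovnikov's rule, the resulting cation is secondary. H2O is released.
Step 2: Carbocation rearrangement: a 1,2-hydride shift from the adjacent cyclopentyl carbon converts the initially-formed secondary cation into the more stable tertiary cation.
Step 3: Nucleophilic capture of the cation by H2O produces the protonated alcohol (an oxonium ion).
Step 4: Proton transfer from the O–H of the oxonium ion to H2O completes the catalytic cycle and yields the alcohol.
Total: 4 elementary steps.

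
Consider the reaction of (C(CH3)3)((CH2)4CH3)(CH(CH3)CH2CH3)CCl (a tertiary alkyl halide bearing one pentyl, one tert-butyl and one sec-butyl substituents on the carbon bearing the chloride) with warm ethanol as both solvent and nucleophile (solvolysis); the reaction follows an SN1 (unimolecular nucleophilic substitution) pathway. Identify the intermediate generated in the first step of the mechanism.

tertiary carbocation

Step 1: The C–Cl bond breaks with both electrons going to the chloride; Cl⁻ leaves and a tertiary carbocation remains.
After step 1 the species present is a tertiary carbocation.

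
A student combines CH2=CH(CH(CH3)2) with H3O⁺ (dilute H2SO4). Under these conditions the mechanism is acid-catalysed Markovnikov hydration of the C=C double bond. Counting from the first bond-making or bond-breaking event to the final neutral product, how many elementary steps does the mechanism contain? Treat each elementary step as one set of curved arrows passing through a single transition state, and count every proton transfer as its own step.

4

Step 1: Protonation of the alkene by H3O⁺: the π bond acts as the nucleophile and picks up H⁺, giving the more stable (Markovnikov) secondary carbocation. H2O is released.
Step 2: Carbocation rearrangement: a 1,2-hydride shift from the adjacent isopropyl carbon converts the initially-formed secondary cation into the more stable tertiary cation.
Step 3: Water acts as the nucleophile: an oxygen lone pair bonds to the cationic carbon, giving an oxonium-ion intermediate.
Step 4: Deprotonation of the oxonium ion by a water molecule delivers the neutral alcohol and regenerates the acid catalyst.
Total: 4 elementary steps.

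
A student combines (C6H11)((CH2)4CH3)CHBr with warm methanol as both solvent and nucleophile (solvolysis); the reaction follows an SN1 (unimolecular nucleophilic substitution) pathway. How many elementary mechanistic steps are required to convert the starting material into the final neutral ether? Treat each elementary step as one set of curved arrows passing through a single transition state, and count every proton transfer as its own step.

Step 1: The C–Br bond breaks with both electrons going to the bromide; Br⁻ leaves and a secondary carbocation remains.
Step 2: A 1,2-hydride shift from the adjacent cyclohexyl carbon moves the positive charge from the secondary centre to an adjacent carbon, generating a more stable tertiary carbocation.
Step 3: A lone pair on the oxygen of CH3OH attacks the carbocation, forming a new C–O σ-bond and an oxonium ion.
Step 4: A second solvent molecule removes the proton on oxygen, giving the neutral ether product.
Total: 4 elementary steps.

4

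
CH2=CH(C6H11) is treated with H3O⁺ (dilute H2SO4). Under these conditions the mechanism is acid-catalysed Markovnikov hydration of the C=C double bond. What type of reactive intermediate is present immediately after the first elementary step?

secondary carbocation

Step 1: The π electrons of the C=C bond attack a proton of H3O⁺; Markovnikov addition places the new C–H on the less-substituted alkene carbon, so the positive charge ends up on the more-substituted carbon — a secondary carbocation. H2O is released.
After step 1 the species present is a secondary carbocation.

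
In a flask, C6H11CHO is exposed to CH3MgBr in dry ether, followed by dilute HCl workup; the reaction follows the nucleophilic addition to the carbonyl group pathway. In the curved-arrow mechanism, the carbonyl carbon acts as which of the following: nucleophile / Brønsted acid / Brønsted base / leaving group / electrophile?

Step 1: the carbanion-like carbon of CH3MgBr attacks the sp² carbonyl carbon; the C=O π bond breaks and the electrons end up as a lone pair on the alkoxide oxygen of the tetrahedral intermediate.
The carbonyl carbon accepts an electron pair into an empty or π* orbital — it is the electrophile.

electrophile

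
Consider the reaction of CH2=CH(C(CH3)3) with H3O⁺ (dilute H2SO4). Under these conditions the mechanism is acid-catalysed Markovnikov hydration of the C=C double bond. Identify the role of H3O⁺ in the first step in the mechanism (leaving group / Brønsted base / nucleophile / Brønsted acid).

Step 1: Protonation of the alkene by H3O⁺: the π bond acts as the nucleophile and picks up H⁺, giving the more stable (Markovnikov) secondary carbocation. H2O is released.
H3O⁺ in the first step donates a proton in a proton-transfer step — a Brønsted acid.

Brønsted acid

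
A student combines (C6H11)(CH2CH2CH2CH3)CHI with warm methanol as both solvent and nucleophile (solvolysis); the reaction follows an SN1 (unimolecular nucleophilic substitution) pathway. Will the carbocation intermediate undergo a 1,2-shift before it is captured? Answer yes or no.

yes

The first-formed carbocation is secondary.
The adjacent cyclohexyl carbon already bears 2 other carbon substituents and has a hydrogen to migrate; after a 1,2-hydride shift from that carbon the positive charge sits on a tertiary centre.
Tertiary is more stable than secondary, so the shift occurs.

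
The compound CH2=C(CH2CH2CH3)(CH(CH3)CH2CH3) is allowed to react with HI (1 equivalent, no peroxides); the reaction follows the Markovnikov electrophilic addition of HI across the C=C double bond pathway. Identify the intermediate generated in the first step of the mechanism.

tertiary carbocation

Step 1: Electrophilic addition begins with the π(C=C) electrons forming a bond to the proton of HI. Following Markovnikov's rule, the resulting cation is tertiary. The H–I bond breaks heterolytically, releasing I⁻.
After step 1 the species present is a tertiary carbocation.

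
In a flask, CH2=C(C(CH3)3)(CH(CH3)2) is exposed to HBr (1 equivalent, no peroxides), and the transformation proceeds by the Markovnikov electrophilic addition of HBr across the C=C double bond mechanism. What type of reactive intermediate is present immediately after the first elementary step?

Step 1: The π electrons of the C=C bond attack a proton of HBr; Markovnikov addition places the new C–H on the less-substituted alkene carbon, so the positive charge ends up on the more-substituted carbon — a tertiary carbocation. The H–Br bond breaks heterolytically, releasing Br⁻.
After step 1 the species present is a tertiary carbocation.

tertiary carbocation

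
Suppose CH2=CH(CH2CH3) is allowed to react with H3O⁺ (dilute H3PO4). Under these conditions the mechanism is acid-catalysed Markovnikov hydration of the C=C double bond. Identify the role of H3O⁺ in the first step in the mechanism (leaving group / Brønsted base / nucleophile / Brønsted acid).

Step 1: Electrophilic addition begins with the π(C=C) electrons forming a bond to the proton of H3O⁺. Following Markovnikov's rule, the resulting cation is secondary. H2O is released.
H3O⁺ in the first step donates a proton in a proton-transfer step — a Brønsted acid.

Brønsted acid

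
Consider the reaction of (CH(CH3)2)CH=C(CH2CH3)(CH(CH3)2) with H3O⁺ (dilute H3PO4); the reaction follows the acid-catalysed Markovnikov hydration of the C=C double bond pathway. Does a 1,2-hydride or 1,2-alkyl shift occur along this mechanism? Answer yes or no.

no

The first-formed carbocation is tertiary.
No single 1,2-shift to an adjacent carbon would produce a more-substituted cation than the one already present, so no rearrangement occurs.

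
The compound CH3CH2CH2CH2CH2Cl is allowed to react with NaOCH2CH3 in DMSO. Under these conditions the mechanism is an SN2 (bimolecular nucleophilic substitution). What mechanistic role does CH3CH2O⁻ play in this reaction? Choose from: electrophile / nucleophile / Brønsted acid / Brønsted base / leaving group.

nucleophile

Step 1: Backside attack by CH3CH2O⁻ on the carbon bearing the chloride: the new C–O bond forms as the C–Cl bond breaks, with Walden inversion at carbon.
CH3CH2O⁻ donates an electron pair to form a new σ-bond to carbon — it is the nucleophile.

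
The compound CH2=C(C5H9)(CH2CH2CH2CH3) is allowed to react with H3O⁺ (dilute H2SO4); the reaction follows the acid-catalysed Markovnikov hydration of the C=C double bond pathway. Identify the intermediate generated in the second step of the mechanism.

Step 1: Protonation of the alkene by H3O⁺: the π bond acts as the nucleophile and picks up H⁺, giving the more stable (Markovnikov) tertiary carbocation. H2O is released.
Step 2: Nucleophilic capture of the cation by H2O produces the protonated alcohol (an oxonium ion).
After step 2 the species present is an oxonium ion.

oxonium ion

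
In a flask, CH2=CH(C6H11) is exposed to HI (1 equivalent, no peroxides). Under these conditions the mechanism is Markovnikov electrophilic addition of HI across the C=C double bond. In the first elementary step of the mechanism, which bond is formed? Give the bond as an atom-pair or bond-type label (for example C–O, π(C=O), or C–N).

C–H

Step 1: Electrophilic addition begins with the π(C=C) electrons forming a bond to the proton of HI. Following Markovnikov's rule, the resulting cation is secondary. The H–I bond breaks heterolytically, releasing I⁻.
The bond formed in this step is the C–H bond.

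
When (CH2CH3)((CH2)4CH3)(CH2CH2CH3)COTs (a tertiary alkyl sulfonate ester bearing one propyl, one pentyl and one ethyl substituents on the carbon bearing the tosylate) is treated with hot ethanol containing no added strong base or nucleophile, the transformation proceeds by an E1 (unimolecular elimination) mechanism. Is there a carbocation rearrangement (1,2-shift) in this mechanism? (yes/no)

no

The first-formed carbocation is tertiary.
No single 1,2-shift to an adjacent carbon would produce a more-substituted cation than the one already present, so no rearrangement occurs.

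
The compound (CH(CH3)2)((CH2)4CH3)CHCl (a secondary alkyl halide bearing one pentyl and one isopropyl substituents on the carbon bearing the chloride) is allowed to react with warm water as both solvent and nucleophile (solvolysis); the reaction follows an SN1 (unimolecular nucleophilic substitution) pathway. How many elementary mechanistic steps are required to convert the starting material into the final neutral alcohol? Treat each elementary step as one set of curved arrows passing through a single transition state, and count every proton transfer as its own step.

4

Step 1: Rate-determining heterolysis of the C–Cl bond gives Cl⁻ and a secondary carbocation.
Step 2: A 1,2-hydride shift from the adjacent isopropyl carbon moves the positive charge from the secondary centre to an adjacent carbon, generating a more stable tertiary carbocation.
Step 3: H2O donates an oxygen lone pair into the empty p orbital of the cation, giving a protonated alcohol (an oxonium ion).
Step 4: Proton transfer from the O–H of the oxonium ion to a solvent molecule delivers the neutral alcohol.
Total: 4 elementary steps.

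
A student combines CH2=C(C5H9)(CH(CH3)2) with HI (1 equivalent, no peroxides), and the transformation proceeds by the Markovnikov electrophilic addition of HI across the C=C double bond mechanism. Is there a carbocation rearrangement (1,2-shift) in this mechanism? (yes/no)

no

The first-formed carbocation is tertiary.
No single 1,2-shift to an adjacent carbon would produce a more-substituted cation than the one already present, so no rearrangement occurs.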